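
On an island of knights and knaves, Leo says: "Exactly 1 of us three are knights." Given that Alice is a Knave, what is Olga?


Leo claims exactly 1 knights among Leo, Alice, Olga.
Given: Alice is a Knave.

Case 1: Leo is a Knight (tells truth)
  Then exactly 1 of the three are knights.
  Counting Leo, Alice: 1 knight(s) so far. Need 0 more → Olga = Knave.
Case 2: Leo is a Knave (lies)
  Then the count is NOT 1.
  If Olga = Knight, count = 1 = 1 → claim would be true, contradicts lie.
  If Olga = Knave, count = 0 ≠ 1 → lie confirmed ✓

Olga is a Knave.

Knave


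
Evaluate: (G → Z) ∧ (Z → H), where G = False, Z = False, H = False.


G = False, Z = False, H = False
Step 1: G → Z is false only when G=True and Z=False. Result: True
Step 2: Z → H is false only when Z=True and H=False. Result: True
Step 3: True ∧ True = True

True


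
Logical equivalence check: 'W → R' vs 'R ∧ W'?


Expression 1: W → R
Expression 2: R ∧ W
Truth table (W R | Expr1 Expr2):
  T T |   T     T
  T F |   F     F
  F T |   T     F   ← differ
  F F |   T     F   ← differ
Counterexample: W=F, R=T gives Expr1 = T but Expr2 = F, so the expressions are NOT logically equivalent.

No


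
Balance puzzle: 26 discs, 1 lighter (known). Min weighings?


Each weighing has 3 outcomes (left heavy / balance / right heavy), so k weighings distinguish at most 3^k cases; splitting into three near-equal groups achieves this.
Need 3^k ≥ 26: 3^2 = 9 < 26 ≤ 3^3 = 27
k = ⌈log₃(26)⌉ = 3

3


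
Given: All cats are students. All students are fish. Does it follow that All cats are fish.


Premise 1: All cats are students.
Premise 2: All students are fish.
Conclusion: All cats are fish.
Barbara syllogism (AAA-1): All A are B, All B are C → All A are C.
Middle term (students) distributed in premise 2.

Valid


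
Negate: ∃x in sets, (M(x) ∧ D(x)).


Original: ∃x (M(x) ∧ D(x))
Rule: ¬∀→∃, ¬∃→∀, negate predicate.
Negation: ∀x (¬M(x) ∨ ¬D(x))

∀x (¬M(x) ∨ ¬D(x))


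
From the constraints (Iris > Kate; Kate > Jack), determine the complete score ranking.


Constraints: Iris > Kate; Kate > Jack
Method: at each step, the next-highest is the one remaining person who never appears on the smaller side of a constraint between remaining people.
  Step 1: remaining {Kate, Jack, Iris}; on the smaller side: {Kate, Jack} → Iris is next (Iris > Kate).
  Step 2: remaining {Kate, Jack}; on the smaller side: {Jack} → Kate is next (Kate > Jack).
  Step 3: only Jack remains → lowest.
Final ranking (highest to lowest):

Iris > Kate > Jack


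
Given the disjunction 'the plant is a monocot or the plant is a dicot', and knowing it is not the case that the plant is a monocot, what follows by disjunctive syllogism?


Disjunctive syllogism: P ∨ Q, ¬P ⊢ Q
Disjunction: the plant is a monocot ∨ the plant is a dicot
We know it is not the case that the plant is a monocot.
By disjunctive syllogism, the other disjunct must be true.

The plant is a dicot


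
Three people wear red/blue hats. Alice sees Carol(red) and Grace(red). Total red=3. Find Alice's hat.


Total red = 3, seen red = 2
Own red = 3 - 2 = 1
Alice's hat is red.

red


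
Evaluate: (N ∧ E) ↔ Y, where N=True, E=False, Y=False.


N = True, E = False, Y = False
Expression: (N ∧ E) ↔ Y
Step 1: N ∧ E = True AND False = False
Step 2: (False) ↔ Y = (False iff False) = True

True


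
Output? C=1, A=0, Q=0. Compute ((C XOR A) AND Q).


C XOR A = 1^0 = 1
1 AND 0 = 0

0


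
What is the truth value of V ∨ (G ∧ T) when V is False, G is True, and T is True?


V = False, G = True, T = True
Step 1: G ∧ T = True AND True = True
Step 2: V ∨ True = False OR True = True
AND evaluated first (higher precedence); then OR applied.

True


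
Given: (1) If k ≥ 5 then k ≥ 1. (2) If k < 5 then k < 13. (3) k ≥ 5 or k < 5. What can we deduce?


Constructive dilemma: (P → Q) ∧ (R → S), P ∨ R ⊢ Q ∨ S
Premise 1: k ≥ 5 → k ≥ 1
Premise 2: k < 5 → k < 13
Premise 3: k ≥ 5 ∨ k < 5
Case 1: Assuming k ≥ 5, then by Premise 1, k ≥ 1.
Case 2: Assuming k < 5, then by Premise 2, k < 13.
Since one of k ≥ 5 or k < 5 must hold, we get k ≥ 1 or k < 13.

k ≥ 1 or k < 13.


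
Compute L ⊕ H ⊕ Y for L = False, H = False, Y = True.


L = False, H = False, Y = True
Step 1: L ⊕ H = False XOR False = False
Step 2: False ⊕ Y = False XOR True = True
XOR is true when an odd number of operands are true.

True


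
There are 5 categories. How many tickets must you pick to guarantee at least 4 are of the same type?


Pigeonhole: to guarantee k in one of n categories, need (k-1)×n + 1.
k = 4, n = 5
Minimum = (4-1) × 5 + 1 = 3 × 5 + 1

16


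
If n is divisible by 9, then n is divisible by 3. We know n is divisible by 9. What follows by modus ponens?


Modus ponens: P → Q, P ⊢ Q
P: n is divisible by 9
Q: n is divisible by 3
We have P → Q and P is true.
By modus ponens, Q must be true.

n is divisible by 3


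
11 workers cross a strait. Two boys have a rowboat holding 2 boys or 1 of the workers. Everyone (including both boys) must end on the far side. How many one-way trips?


Per crossing of one of the workers: boys→, one←, one of the workers→, one← = 4 trips
11 × 4 = 44, + 1 final boys→ = 45
Minimum trips = 45

45


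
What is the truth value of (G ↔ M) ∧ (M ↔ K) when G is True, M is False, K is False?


G = True, M = False, K = False
Step 1: G ↔ M is true when G and M have the same value. Result: False
Step 2: M ↔ K is true when M and K have the same value. Result: True
Step 3: False ∧ True = False

False


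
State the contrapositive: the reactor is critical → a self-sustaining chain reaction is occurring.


Original: If the reactor is critical, then a self-sustaining chain reaction is occurring
Contrapositive: If ¬Q, then ¬P
Negate Q: not (a self-sustaining chain reaction is occurring)
Negate P: not (the reactor is critical)

If not (a self-sustaining chain reaction is occurring), then not (the reactor is critical).


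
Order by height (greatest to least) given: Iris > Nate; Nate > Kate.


Constraints: Iris > Nate; Nate > Kate
Method: at each step, the next-highest is the one remaining person who never appears on the smaller side of a constraint between remaining people.
  Step 1: remaining {Nate, Kate, Iris}; on the smaller side: {Nate, Kate} → Iris is next (Iris > Nate).
  Step 2: remaining {Nate, Kate}; on the smaller side: {Kate} → Nate is next (Nate > Kate).
  Step 3: only Kate remains → lowest.
Final ranking (highest to lowest):

Iris > Nate > Kate


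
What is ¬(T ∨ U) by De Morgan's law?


De Morgan's law: ¬(P ∨ Q) ≡ ¬P ∧ ¬Q
¬(T ∨ U) = ¬T ∧ ¬U

¬T ∧ ¬U


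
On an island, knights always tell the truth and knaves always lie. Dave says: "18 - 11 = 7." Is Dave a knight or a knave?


Statement: "18 - 11 = 7."
Actual: 18 - 11 = 7
Claimed: 7
Statement is TRUE → Dave tells the truth → Knight

Knight


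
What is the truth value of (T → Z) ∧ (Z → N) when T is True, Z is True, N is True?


T = True, Z = True, N = True
Step 1: T → Z is false only when T=True and Z=False. Result: True
Step 2: Z → N is false only when Z=True and N=False. Result: True
Step 3: True ∧ True = True

True


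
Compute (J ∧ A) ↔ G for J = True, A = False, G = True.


J = True, A = False, G = True
Step 1: J ∧ A = True AND False = False
Step 2: (False) ↔ G: true when both sides have same truth value.
Result: False ↔ True = False

False


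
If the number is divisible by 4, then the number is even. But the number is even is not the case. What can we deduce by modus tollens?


Modus tollens: P → Q, ¬Q ⊢ ¬P
P: the number is divisible by 4
Q: the number is even
We have P → Q and Q is false.
By modus tollens, P must be false.

It is not the case that the number is divisible by 4


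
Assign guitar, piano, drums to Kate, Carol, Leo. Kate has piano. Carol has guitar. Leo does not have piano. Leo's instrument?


From clues:
  Kate → piano
  Carol → guitar
By elimination, Leo gets the remaining.

drums


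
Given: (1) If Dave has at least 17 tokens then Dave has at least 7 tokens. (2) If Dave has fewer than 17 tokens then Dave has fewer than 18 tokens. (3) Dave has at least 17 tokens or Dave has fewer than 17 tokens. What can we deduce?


Constructive dilemma: (P → Q) ∧ (R → S), P ∨ R ⊢ Q ∨ S
Premise 1: Dave has at least 17 tokens → Dave has at least 7 tokens
Premise 2: Dave has fewer than 17 tokens → Dave has fewer than 18 tokens
Premise 3: Dave has at least 17 tokens ∨ Dave has fewer than 17 tokens
Case 1: Assuming Dave has at least 17 tokens, then by Premise 1, Dave has at least 7 tokens.
Case 2: Assuming Dave has fewer than 17 tokens, then by Premise 2, Dave has fewer than 18 tokens.
Since one of Dave has at least 17 tokens or Dave has fewer than 17 tokens must hold, we get Dave has at least 7 tokens or Dave has fewer than 18 tokens.

Dave has at least 7 tokens or Dave has fewer than 18 tokens.


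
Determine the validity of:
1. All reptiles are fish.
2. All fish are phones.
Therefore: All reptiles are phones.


Premise 1: All reptiles are fish.
Premise 2: All fish are phones.
Conclusion: All reptiles are phones.
Barbara syllogism (AAA-1): All A are B, All B are C → All A are C.
Middle term (fish) distributed in premise 2.

Valid


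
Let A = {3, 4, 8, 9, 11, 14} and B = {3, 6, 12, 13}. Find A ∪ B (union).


A = {3, 4, 8, 9, 11, 14}
B = {3, 6, 12, 13}
Operation: union
All elements combined: 3, 4, 6, 8, 9, 11, 12, 13, 14

{3, 4, 6, 8, 9, 11, 12, 13, 14}


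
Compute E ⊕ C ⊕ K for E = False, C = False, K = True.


E = False, C = False, K = True
Step 1: E ⊕ C = False XOR False = False
Step 2: False ⊕ K = False XOR True = True
XOR is true when an odd number of operands are true.

True


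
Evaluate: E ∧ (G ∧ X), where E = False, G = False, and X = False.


E = False, G = False, X = False
Step 1: G ∧ X = False AND False = False
Step 2: E ∧ False = False AND False = False
AND is true only when ALL operands are true.

False


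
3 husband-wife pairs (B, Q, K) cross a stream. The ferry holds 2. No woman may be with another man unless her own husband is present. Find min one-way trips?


Label couples B, Q, K (H = husband, W = wife).
Counting alone: 6 people, the ferry carries 2 and someone must bring it back, so each round trip nets at most +1 on the far side until the last crossing → at least 9 trips. The jealousy constraint makes 9 impossible; the shortest valid schedule has 11:
1. WB+WQ →  (far: WB,WQ; near: HB,HQ,HK,WK)
2. WB ←       (far: WQ; near: HB,HQ,HK,WB,WK)
3. WB+WK →  (far: WB,WQ,WK; near: HB,HQ,HK)
4. WB ←       (far: WQ,WK; near: HB,HQ,HK,WB)
5. HQ+HK →  (far: HQ,WQ,HK,WK; near: HB,WB)
6. HQ+WQ ←  (far: HK,WK; near: HB,WB,HQ,WQ)
7. HB+HQ →  (far: HB,HQ,HK,WK; near: WB,WQ)
8. WK ←       (far: HB,HQ,HK; near: WB,WQ,WK)
9. WB+WQ →  (far: HB,WB,HQ,WQ,HK; near: WK)
10. HK ←      (far: HB,WB,HQ,WQ; near: HK,WK)
11. HK+WK → (far: all six; near: empty)
In every state each wife is either with her husband or with no other man.
Minimum trips = 11

11


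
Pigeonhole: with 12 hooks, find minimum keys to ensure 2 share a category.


Pigeonhole: to guarantee k in one of n categories, need (k-1)×n + 1.
k = 2, n = 12
Minimum = (2-1) × 12 + 1 = 1 × 12 + 1

13


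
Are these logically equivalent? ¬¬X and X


Expression 1: ¬¬X
Expression 2: X
Truth table (X | Expr1 Expr2):
  T |   T     T
  F |   F     F
All 2 rows agree, so the expressions are logically equivalent.

Yes


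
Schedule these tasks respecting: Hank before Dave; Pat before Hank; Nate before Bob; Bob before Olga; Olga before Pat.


Constraints: Hank before Dave; Pat before Hank; Nate before Bob; Bob before Olga; Olga before Pat
Method: repeatedly schedule the remaining task that has no remaining task required before it.
  Step 1: remaining {Bob, Pat, Olga, Hank, Nate, Dave}; every task except Nate still has a predecessor pending → schedule Nate.
  Step 2: remaining {Bob, Pat, Olga, Hank, Dave}; every task except Bob still has a predecessor pending → schedule Bob.
  Step 3: remaining {Pat, Olga, Hank, Dave}; every task except Olga still has a predecessor pending → schedule Olga.
  Step 4: remaining {Pat, Hank, Dave}; every task except Pat still has a predecessor pending → schedule Pat.
  Step 5: remaining {Hank, Dave}; every task except Hank still has a predecessor pending → schedule Hank.
  Step 6: only Dave remains → schedule Dave.
Resulting order:

Nate → Bob → Olga → Pat → Hank → Dave


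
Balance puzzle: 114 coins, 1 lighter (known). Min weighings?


Each weighing has 3 outcomes (left heavy / balance / right heavy), so k weighings distinguish at most 3^k cases; splitting into three near-equal groups achieves this.
Need 3^k ≥ 114: 3^4 = 81 < 114 ≤ 3^5 = 243
k = ⌈log₃(114)⌉ = 5

5


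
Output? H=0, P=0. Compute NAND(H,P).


H AND P = 0
NOT(0) = 1

1


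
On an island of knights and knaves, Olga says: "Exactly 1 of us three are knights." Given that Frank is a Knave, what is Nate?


Olga claims exactly 1 knights among Olga, Frank, Nate.
Given: Frank is a Knave.

Case 1: Olga is a Knight (tells truth)
  Then exactly 1 of the three are knights.
  Counting Olga, Frank: 1 knight(s) so far. Need 0 more → Nate = Knave.
Case 2: Olga is a Knave (lies)
  Then the count is NOT 1.
  If Nate = Knight, count = 1 = 1 → claim would be true, contradicts lie.
  If Nate = Knave, count = 0 ≠ 1 → lie confirmed ✓

Nate is a Knave.

Knave


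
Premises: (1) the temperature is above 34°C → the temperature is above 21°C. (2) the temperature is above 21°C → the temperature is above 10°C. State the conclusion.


Hypothetical syllogism: P → Q, Q → R ⊢ P → R
Premise 1: the temperature is above 34°C → the temperature is above 21°C
Premise 2: the temperature is above 21°C → the temperature is above 10°C
Chain the implications: the middle term (the temperature is above 21°C) links the two.
Conclusion: If the temperature is above 34°C, then the temperature is above 10°C.

If the temperature is above 34°C, then the temperature is above 10°C.


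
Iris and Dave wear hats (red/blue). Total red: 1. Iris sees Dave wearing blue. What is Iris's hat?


Total red = 1, Dave = blue
Red accounted for: 0
Remaining for Iris: 1
Iris's hat is red.

red


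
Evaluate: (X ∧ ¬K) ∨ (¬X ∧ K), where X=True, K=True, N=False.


X = True, K = True, N = False
Expression: (X ∧ ¬K) ∨ (¬X ∧ K)
Step 1: ¬K = NOT True = False
Step 2: X ∧ ¬K = True AND False = False
Step 3: ¬X = NOT True = False
Step 4: ¬X ∧ K = False AND True = False
Step 5: (False) ∨ (False) = False OR False = False

False


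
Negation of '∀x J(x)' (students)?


Original: ∀x J(x)
Rule: ¬∀→∃, ¬∃→∀, negate predicate.
Negation: ∃x ¬J(x)

∃x ¬J(x)


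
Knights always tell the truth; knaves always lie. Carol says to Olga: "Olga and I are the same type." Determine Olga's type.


Carol says: "Olga and I are the same type."
Case 1: Carol is a Knight (truth-teller)
  Statement is true → they ARE the same → Olga is also a Knight
Case 2: Carol is a Knave (liar)
  Statement is false → they are NOT the same → Olga is a Knight
In both cases, Olga is a Knight.

Knight


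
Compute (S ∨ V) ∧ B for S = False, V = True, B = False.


S = False, V = True, B = False
Step 1: S ∨ V = False OR True = True
Step 2: True ∧ B = True AND False = False
OR is true when at least one operand is true; AND requires both.

False


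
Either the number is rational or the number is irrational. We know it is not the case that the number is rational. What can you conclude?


Disjunctive syllogism: P ∨ Q, ¬P ⊢ Q
Disjunction: the number is rational ∨ the number is irrational
We know it is not the case that the number is rational.
By disjunctive syllogism, the other disjunct must be true.

The number is irrational


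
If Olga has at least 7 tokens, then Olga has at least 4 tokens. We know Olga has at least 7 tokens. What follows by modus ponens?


Modus ponens: P → Q, P ⊢ Q
P: Olga has at least 7 tokens
Q: Olga has at least 4 tokens
We have P → Q and P is true.
By modus ponens, Q must be true.

Olga has at least 4 tokens


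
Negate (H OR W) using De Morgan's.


De Morgan's law: ¬(P ∨ Q) ≡ ¬P ∧ ¬Q
¬(H ∨ W) = ¬H ∧ ¬W

¬H ∧ ¬W


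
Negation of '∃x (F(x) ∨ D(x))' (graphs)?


Original: ∃x (F(x) ∨ D(x))
Rule: ¬∀→∃, ¬∃→∀, negate predicate.
Negation: ∀x (¬F(x) ∧ ¬D(x))

∀x (¬F(x) ∧ ¬D(x))


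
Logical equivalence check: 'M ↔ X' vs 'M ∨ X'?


Expression 1: M ↔ X
Expression 2: M ∨ X
Truth table (M X | Expr1 Expr2):
  T T |   T     T
  T F |   F     T   ← differ
  F T |   F     T   ← differ
  F F |   T     F   ← differ
Counterexample: M=T, X=F gives Expr1 = F but Expr2 = T, so the expressions are NOT logically equivalent.

No


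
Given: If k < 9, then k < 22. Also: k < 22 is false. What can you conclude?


Modus tollens: P → Q, ¬Q ⊢ ¬P
P: k < 9
Q: k < 22
We have P → Q and Q is false.
By modus tollens, P must be false.

It is not the case that k < 9


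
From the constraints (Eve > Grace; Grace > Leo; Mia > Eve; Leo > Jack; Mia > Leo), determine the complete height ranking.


Constraints: Eve > Grace; Grace > Leo; Mia > Eve; Leo > Jack; Mia > Leo
Method: at each step, the next-highest is the one remaining person who never appears on the smaller side of a constraint between remaining people.
  Step 1: remaining {Jack, Mia, Eve, Grace, Leo}; on the smaller side: {Jack, Eve, Grace, Leo} → Mia is next (Mia > Eve; Mia > Leo).
  Step 2: remaining {Jack, Eve, Grace, Leo}; on the smaller side: {Jack, Grace, Leo} → Eve is next (Eve > Grace).
  Step 3: remaining {Jack, Grace, Leo}; on the smaller side: {Jack, Leo} → Grace is next (Grace > Leo).
  Step 4: remaining {Jack, Leo}; on the smaller side: {Jack} → Leo is next (Leo > Jack).
  Step 5: only Jack remains → lowest.
Final ranking (highest to lowest):

Mia > Eve > Grace > Leo > Jack


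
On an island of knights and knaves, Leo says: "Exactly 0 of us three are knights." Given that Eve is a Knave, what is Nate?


Leo claims exactly 0 knights among Leo, Eve, Nate.
Given: Eve is a Knave.

Case 1: Leo is a Knight (tells truth)
  Then exactly 0 of the three are knights.
  Counting Leo, Eve: 1 knight(s) so far. Need -1 more → impossible.
Case 2: Leo is a Knave (lies)
  Then the count is NOT 0.
  If Nate = Knave, count = 0 = 0 → claim would be true, contradicts lie.
  If Nate = Knight, count = 1 ≠ 0 → lie confirmed ✓

Nate is a Knight.

Knight


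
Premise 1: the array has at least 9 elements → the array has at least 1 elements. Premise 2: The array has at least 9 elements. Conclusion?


Modus ponens: P → Q, P ⊢ Q
P: the array has at least 9 elements
Q: the array has at least 1 elements
We have P → Q and P is true.
By modus ponens, Q must be true.

The array has at least 1 elements


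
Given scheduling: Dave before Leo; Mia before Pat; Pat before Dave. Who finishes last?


Constraints: Dave before Leo; Mia before Pat; Pat before Dave
The last task can have nothing scheduled after it, so it must never appear on the left of a 'before'.
Tasks appearing before some other task: Dave, Mia, Pat.
The only task not in that list is Leo → it is last.

Leo


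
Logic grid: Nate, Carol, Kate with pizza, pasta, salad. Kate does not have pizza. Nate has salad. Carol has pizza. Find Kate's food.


From clues:
  Carol → pizza
  Nate → salad
By elimination, Kate gets the remaining.

pasta


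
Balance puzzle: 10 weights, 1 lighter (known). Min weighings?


Each weighing has 3 outcomes (left heavy / balance / right heavy), so k weighings distinguish at most 3^k cases; splitting into three near-equal groups achieves this.
Need 3^k ≥ 10: 3^2 = 9 < 10 ≤ 3^3 = 27
k = ⌈log₃(10)⌉ = 3

3


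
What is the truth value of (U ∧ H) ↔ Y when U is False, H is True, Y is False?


U = False, H = True, Y = False
Step 1: U ∧ H = False AND True = False
Step 2: (False) ↔ Y: true when both sides have same truth value.
Result: False ↔ False = True

True


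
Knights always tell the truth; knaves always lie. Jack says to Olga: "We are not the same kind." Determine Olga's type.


Jack says: "We are not the same kind."
Case 1: Jack is a Knight (truth-teller)
  Statement is true → they ARE different → Olga is a Knave
Case 2: Jack is a Knave (liar)
  Statement is false → they are NOT different → Olga is a Knave
In both cases, Olga is a Knave.

Knave


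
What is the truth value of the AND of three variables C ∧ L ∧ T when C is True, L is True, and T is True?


C = True, L = True, T = True
Step 1: C ∧ L = True AND True = True
Step 2: (True) ∧ T = (True) AND True = True
AND is true only when ALL operands are true.

True


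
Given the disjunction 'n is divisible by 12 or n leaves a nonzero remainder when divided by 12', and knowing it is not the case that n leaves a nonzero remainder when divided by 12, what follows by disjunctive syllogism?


Disjunctive syllogism: P ∨ Q, ¬P ⊢ Q
Disjunction: n is divisible by 12 ∨ n leaves a nonzero remainder when divided by 12
We know it is not the case that n leaves a nonzero remainder when divided by 12.
By disjunctive syllogism, the other disjunct must be true.

n is divisible by 12


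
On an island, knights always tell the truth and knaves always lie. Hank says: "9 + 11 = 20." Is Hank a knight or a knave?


Statement: "9 + 11 = 20."
Actual: 9 + 11 = 20
Claimed: 20
Statement is TRUE → Hank tells the truth → Knight

Knight


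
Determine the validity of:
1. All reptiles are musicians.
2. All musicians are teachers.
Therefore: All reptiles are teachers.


Premise 1: All reptiles are musicians.
Premise 2: All musicians are teachers.
Conclusion: All reptiles are teachers.
Barbara syllogism (AAA-1): All A are B, All B are C → All A are C.
Middle term (musicians) distributed in premise 2.

Valid


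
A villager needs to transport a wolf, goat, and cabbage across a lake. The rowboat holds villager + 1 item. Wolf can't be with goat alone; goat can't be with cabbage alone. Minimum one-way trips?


1. villager+goat → 2. villager ← 3. villager+wolf → 4. villager+goat ← 5. villager+cabbage → 6. villager ← 7. villager+goat →
Minimum trips = 7

7


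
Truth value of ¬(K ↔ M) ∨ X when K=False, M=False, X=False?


K = False, M = False, X = False
Expression: ¬(K ↔ M) ∨ X
Step 1: K ↔ M = (False iff False) = True
Step 2: ¬(K ↔ M) = NOT True = False
Step 3: (False) ∨ X = False OR False = False

False


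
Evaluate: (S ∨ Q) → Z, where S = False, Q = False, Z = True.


S = False, Q = False, Z = True
Step 1: S ∨ Q = False OR False = False
Step 2: (False) → Z: false only when antecedent=True and Z=False.
Result: True

True


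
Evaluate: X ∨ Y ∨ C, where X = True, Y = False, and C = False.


X = True, Y = False, C = False
Step 1: X ∨ Y = True OR False = True
Step 2: True ∨ C = True OR False = True
OR is true when at least one operand is true.

True


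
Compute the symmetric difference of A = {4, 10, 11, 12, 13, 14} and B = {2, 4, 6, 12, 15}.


A = {4, 10, 11, 12, 13, 14}
B = {2, 4, 6, 12, 15}
Operation: symmetric difference
In A only: [10, 11, 13, 14], in B only: [2, 6, 15]

{2, 6, 10, 11, 13, 14, 15}


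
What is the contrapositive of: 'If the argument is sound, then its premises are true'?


Original: If the argument is sound, then its premises are true
Contrapositive: If ¬Q, then ¬P
Negate Q: not (its premises are true)
Negate P: not (the argument is sound)

If not (its premises are true), then not (the argument is sound).


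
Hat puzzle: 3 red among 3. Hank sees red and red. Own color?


Total red = 3, seen red = 2
Own red = 3 - 2 = 1
Hank's hat is red.

red


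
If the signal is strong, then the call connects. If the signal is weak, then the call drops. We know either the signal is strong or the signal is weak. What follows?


Constructive dilemma: (P → Q) ∧ (R → S), P ∨ R ⊢ Q ∨ S
Premise 1: the signal is strong → the call connects
Premise 2: the signal is weak → the call drops
Premise 3: the signal is strong ∨ the signal is weak
Case 1: Assuming the signal is strong, then by Premise 1, the call connects.
Case 2: Assuming the signal is weak, then by Premise 2, the call drops.
Since one of the signal is strong or the signal is weak must hold, we get the call connects or the call drops.

The call connects or the call drops.


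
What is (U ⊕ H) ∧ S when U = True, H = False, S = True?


U = True, H = False, S = True
Step 1: U ⊕ H = True XOR False = True
Step 2: True ∧ S = True AND True = True
XOR true when exactly one of U,H is true; then AND with S.

True


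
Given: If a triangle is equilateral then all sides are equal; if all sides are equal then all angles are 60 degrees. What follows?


Hypothetical syllogism: P → Q, Q → R ⊢ P → R
Premise 1: a triangle is equilateral → all sides are equal
Premise 2: all sides are equal → all angles are 60 degrees
Chain the implications: the middle term (all sides are equal) links the two.
Conclusion: If a triangle is equilateral, then all angles are 60 degrees.

If a triangle is equilateral, then all angles are 60 degrees.


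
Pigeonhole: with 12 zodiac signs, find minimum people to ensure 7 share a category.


Pigeonhole: to guarantee k in one of n categories, need (k-1)×n + 1.
k = 7, n = 12
Minimum = (7-1) × 12 + 1 = 6 × 12 + 1

73


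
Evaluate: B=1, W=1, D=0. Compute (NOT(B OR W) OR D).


B OR W = 1
NOT(1) = 0
0 OR 0 = 0

0


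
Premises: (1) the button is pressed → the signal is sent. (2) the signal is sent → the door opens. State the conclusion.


Hypothetical syllogism: P → Q, Q → R ⊢ P → R
Premise 1: the button is pressed → the signal is sent
Premise 2: the signal is sent → the door opens
Chain the implications: the middle term (the signal is sent) links the two.
Conclusion: If the button is pressed, then the door opens.

If the button is pressed, then the door opens.


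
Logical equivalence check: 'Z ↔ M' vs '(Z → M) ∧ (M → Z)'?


Expression 1: Z ↔ M
Expression 2: (Z → M) ∧ (M → Z)
Truth table (Z M | Expr1 Expr2):
  T T |   T     T
  T F |   F     F
  F T |   F     F
  F F |   T     T
All 4 rows agree, so the expressions are logically equivalent.

Yes


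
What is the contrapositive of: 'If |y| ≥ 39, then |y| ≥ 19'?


Original: If |y| ≥ 39, then |y| ≥ 19
Contrapositive: If ¬Q, then ¬P
Negate Q: not (|y| ≥ 19)
Negate P: not (|y| ≥ 39)

If not (|y| ≥ 19), then not (|y| ≥ 39).


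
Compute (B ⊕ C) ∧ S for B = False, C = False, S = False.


B = False, C = False, S = False
Step 1: B ⊕ C = False XOR False = False
Step 2: False ∧ S = False AND False = False
XOR true when exactly one of B,C is true; then AND with S.

False


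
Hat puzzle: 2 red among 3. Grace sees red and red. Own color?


Total red = 2, seen red = 2
Own red = 2 - 2 = 0
Grace's hat is blue.

blue


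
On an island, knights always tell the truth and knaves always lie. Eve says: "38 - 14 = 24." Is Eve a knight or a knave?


Statement: "38 - 14 = 24."
Actual: 38 - 14 = 24
Claimed: 24
Statement is TRUE → Eve tells the truth → Knight

Knight


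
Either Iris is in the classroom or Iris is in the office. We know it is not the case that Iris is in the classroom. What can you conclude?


Disjunctive syllogism: P ∨ Q, ¬P ⊢ Q
Disjunction: Iris is in the classroom ∨ Iris is in the office
We know it is not the case that Iris is in the classroom.
By disjunctive syllogism, the other disjunct must be true.

Iris is in the office


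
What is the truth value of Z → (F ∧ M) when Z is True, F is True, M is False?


Z = True, F = True, M = False
Step 1: F ∧ M = True AND False = False
Step 2: Z → (False): false only when Z=True and consequent=False.
Result: False

False


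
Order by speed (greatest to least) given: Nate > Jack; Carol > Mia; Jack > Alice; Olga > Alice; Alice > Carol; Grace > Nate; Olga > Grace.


Constraints: Nate > Jack; Carol > Mia; Jack > Alice; Olga > Alice; Alice > Carol; Grace > Nate; Olga > Grace
Method: at each step, the next-highest is the one remaining person who never appears on the smaller side of a constraint between remaining people.
  Step 1: remaining {Nate, Olga, Carol, Alice, Jack, Grace, Mia}; on the smaller side: {Nate, Carol, Alice, Jack, Grace, Mia} → Olga is next (Olga > Alice; Olga > Grace).
  Step 2: remaining {Nate, Carol, Alice, Jack, Grace, Mia}; on the smaller side: {Nate, Carol, Alice, Jack, Mia} → Grace is next (Grace > Nate).
  Step 3: remaining {Nate, Carol, Alice, Jack, Mia}; on the smaller side: {Carol, Alice, Jack, Mia} → Nate is next (Nate > Jack).
  Step 4: remaining {Carol, Alice, Jack, Mia}; on the smaller side: {Carol, Alice, Mia} → Jack is next (Jack > Alice).
  Step 5: remaining {Carol, Alice, Mia}; on the smaller side: {Carol, Mia} → Alice is next (Alice > Carol).
  Step 6: remaining {Carol, Mia}; on the smaller side: {Mia} → Carol is next (Carol > Mia).
  Step 7: only Mia remains → lowest.
Final ranking (highest to lowest):

Olga > Grace > Nate > Jack > Alice > Carol > Mia


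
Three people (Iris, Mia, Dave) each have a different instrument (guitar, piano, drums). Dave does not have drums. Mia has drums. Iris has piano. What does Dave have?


From clues:
  Mia → drums
  Iris → piano
By elimination, Dave gets the remaining.

guitar


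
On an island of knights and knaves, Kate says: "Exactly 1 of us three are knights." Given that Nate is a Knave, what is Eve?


Kate claims exactly 1 knights among Kate, Nate, Eve.
Given: Nate is a Knave.

Case 1: Kate is a Knight (tells truth)
  Then exactly 1 of the three are knights.
  Counting Kate, Nate: 1 knight(s) so far. Need 0 more → Eve = Knave.
Case 2: Kate is a Knave (lies)
  Then the count is NOT 1.
  If Eve = Knight, count = 1 = 1 → claim would be true, contradicts lie.
  If Eve = Knave, count = 0 ≠ 1 → lie confirmed ✓

Eve is a Knave.

Knave


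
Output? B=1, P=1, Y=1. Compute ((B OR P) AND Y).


B OR P = 1|1 = 1
1 AND 1 = 1

1


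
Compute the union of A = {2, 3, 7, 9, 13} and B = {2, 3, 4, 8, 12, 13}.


A = {2, 3, 7, 9, 13}
B = {2, 3, 4, 8, 12, 13}
Operation: union
All elements combined: 2, 3, 4, 7, 8, 9, 12, 13

{2, 3, 4, 7, 8, 9, 12, 13}


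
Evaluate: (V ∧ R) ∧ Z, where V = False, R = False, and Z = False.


V = False, R = False, Z = False
Step 1: V ∧ R = False AND False = False
Step 2: False ∧ Z = False AND False = False
AND is true only when ALL operands are true.

False


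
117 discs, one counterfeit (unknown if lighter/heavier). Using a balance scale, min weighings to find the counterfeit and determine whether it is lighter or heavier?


Let n = 117. 234 possibilities (n discs × lighter/heavier); each weighing has 3 outcomes.
Bound for k weighings: say the first weighing puts j discs on each pan. If it tips, the 2j weighed discs remain suspects (each with a known direction) and k-1 weighings give 3^(k-1) outcomes; 3^(k-1) is odd, so 2j ≤ 3^(k-1) - 1. If it balances, the n - 2j unweighed discs remain with direction unknown: 2(n - 2j) ≤ 3^(k-1) - 1 by the same parity argument. Adding, n ≤ (3^(k-1) - 1) + (3^(k-1) - 1)/2 = (3^k - 3)/2, and the classical three-group strategy achieves this (3 discs in 2 weighings, 12 in 3, 39 in 4, 120 in 5).
So we need the smallest k with (3^k - 3)/2 ≥ 117.
k = 4: (3^4 - 3)/2 = 39 < 117 ✗
k = 5: (3^5 - 3)/2 = 120 ≥ 117 ✓

5


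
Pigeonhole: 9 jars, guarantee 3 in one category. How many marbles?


Pigeonhole: to guarantee k in one of n categories, need (k-1)×n + 1.
k = 3, n = 9
Minimum = (3-1) × 9 + 1 = 2 × 9 + 1

19


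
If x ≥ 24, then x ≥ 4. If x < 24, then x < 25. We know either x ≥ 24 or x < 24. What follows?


Constructive dilemma: (P → Q) ∧ (R → S), P ∨ R ⊢ Q ∨ S
Premise 1: x ≥ 24 → x ≥ 4
Premise 2: x < 24 → x < 25
Premise 3: x ≥ 24 ∨ x < 24
Case 1: Assuming x ≥ 24, then by Premise 1, x ≥ 4.
Case 2: Assuming x < 24, then by Premise 2, x < 25.
Since one of x ≥ 24 or x < 24 must hold, we get x ≥ 4 or x < 25.

x ≥ 4 or x < 25.


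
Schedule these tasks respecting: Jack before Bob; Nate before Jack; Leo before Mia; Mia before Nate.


Constraints: Jack before Bob; Nate before Jack; Leo before Mia; Mia before Nate
Method: repeatedly schedule the remaining task that has no remaining task required before it.
  Step 1: remaining {Mia, Leo, Jack, Nate, Bob}; every task except Leo still has a predecessor pending → schedule Leo.
  Step 2: remaining {Mia, Jack, Nate, Bob}; every task except Mia still has a predecessor pending → schedule Mia.
  Step 3: remaining {Jack, Nate, Bob}; every task except Nate still has a predecessor pending → schedule Nate.
  Step 4: remaining {Jack, Bob}; every task except Jack still has a predecessor pending → schedule Jack.
  Step 5: only Bob remains → schedule Bob.
Resulting order:

Leo → Mia → Nate → Jack → Bob


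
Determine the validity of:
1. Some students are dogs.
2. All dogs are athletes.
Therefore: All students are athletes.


Premise 1: Some students are dogs.
Premise 2: All dogs are athletes.
Conclusion: All students are athletes.
Fallacy: illicit minor. The minor term (students) is distributed in the conclusion ('All students ...') but undistributed in its premise ('Some students are dogs' doesn't cover all students).
Only 'Some students are athletes' follows, not 'All'.

Invalid


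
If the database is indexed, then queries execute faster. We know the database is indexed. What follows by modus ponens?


Modus ponens: P → Q, P ⊢ Q
P: the database is indexed
Q: queries execute faster
We have P → Q and P is true.
By modus ponens, Q must be true.

Queries execute faster


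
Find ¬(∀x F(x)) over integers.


Original: ∀x F(x)
Rule: ¬∀→∃, ¬∃→∀, negate predicate.
Negation: ∃x ¬F(x)

∃x ¬F(x)


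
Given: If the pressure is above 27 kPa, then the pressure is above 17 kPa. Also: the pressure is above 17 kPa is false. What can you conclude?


Modus tollens: P → Q, ¬Q ⊢ ¬P
P: the pressure is above 27 kPa
Q: the pressure is above 17 kPa
We have P → Q and Q is false.
By modus tollens, P must be false.

It is not the case that the pressure is above 27 kPa


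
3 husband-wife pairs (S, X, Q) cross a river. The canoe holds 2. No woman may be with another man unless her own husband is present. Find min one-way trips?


Label couples S, X, Q (H = husband, W = wife).
Counting alone: 6 people, the canoe carries 2 and someone must bring it back, so each round trip nets at most +1 on the far side until the last crossing → at least 9 trips. The jealousy constraint makes 9 impossible; the shortest valid schedule has 11:
1. WS+WX →  (far: WS,WX; near: HS,HX,HQ,WQ)
2. WS ←       (far: WX; near: HS,HX,HQ,WS,WQ)
3. WS+WQ →  (far: WS,WX,WQ; near: HS,HX,HQ)
4. WS ←       (far: WX,WQ; near: HS,HX,HQ,WS)
5. HX+HQ →  (far: HX,WX,HQ,WQ; near: HS,WS)
6. HX+WX ←  (far: HQ,WQ; near: HS,WS,HX,WX)
7. HS+HX →  (far: HS,HX,HQ,WQ; near: WS,WX)
8. WQ ←       (far: HS,HX,HQ; near: WS,WX,WQ)
9. WS+WX →  (far: HS,WS,HX,WX,HQ; near: WQ)
10. HQ ←      (far: HS,WS,HX,WX; near: HQ,WQ)
11. HQ+WQ → (far: all six; near: empty)
In every state each wife is either with her husband or with no other man.
Minimum trips = 11

11


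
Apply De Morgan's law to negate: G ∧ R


De Morgan's law: ¬(P ∧ Q) ≡ ¬P ∨ ¬Q
¬(G ∧ R) = ¬G ∨ ¬R

¬G ∨ ¬R


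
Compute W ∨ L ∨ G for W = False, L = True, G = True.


W = False, L = True, G = True
Step 1: W ∨ L = False OR True = True
Step 2: True ∨ G = True OR True = True
OR is true when at least one operand is true.

True


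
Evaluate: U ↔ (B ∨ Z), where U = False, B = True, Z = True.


U = False, B = True, Z = True
Step 1: B ∨ Z = True OR True = True
Step 2: U ↔ (True): true when both sides have same truth value.
Result: False ↔ True = False

False


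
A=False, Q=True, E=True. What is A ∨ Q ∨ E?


A = False, Q = True, E = True
Expression: A ∨ Q ∨ E
Step 1: A ∨ Q = False OR True = True
Step 2: (True) ∨ E = True OR True = True

True


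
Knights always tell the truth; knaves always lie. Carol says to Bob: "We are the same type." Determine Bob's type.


Carol says: "We are the same type."
Case 1: Carol is a Knight (truth-teller)
  Statement is true → they ARE the same → Bob is also a Knight
Case 2: Carol is a Knave (liar)
  Statement is false → they are NOT the same → Bob is a Knight
In both cases, Bob is a Knight.

Knight


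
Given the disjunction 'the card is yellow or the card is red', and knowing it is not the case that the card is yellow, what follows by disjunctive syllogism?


Disjunctive syllogism: P ∨ Q, ¬P ⊢ Q
Disjunction: the card is yellow ∨ the card is red
We know it is not the case that the card is yellow.
By disjunctive syllogism, the other disjunct must be true.

The card is red


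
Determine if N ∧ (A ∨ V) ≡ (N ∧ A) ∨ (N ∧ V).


Expression 1: N ∧ (A ∨ V)
Expression 2: (N ∧ A) ∨ (N ∧ V)
Truth table (N A V | Expr1 Expr2):
  T T T |   T     T
  T T F |   T     T
  T F T |   T     T
  T F F |   F     F
  F T T |   F     F
  F T F |   F     F
  F F T |   F     F
  F F F |   F     F
All 8 rows agree, so the expressions are logically equivalent.

Yes


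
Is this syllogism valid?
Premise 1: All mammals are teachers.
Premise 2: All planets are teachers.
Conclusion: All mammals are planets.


Premise 1: All mammals are teachers.
Premise 2: All planets are teachers.
Conclusion: All mammals are planets.
Fallacy: undistributed middle. teachers is predicate in both.
Counterexample: mammals and planets could be disjoint subsets of teachers.

Invalid


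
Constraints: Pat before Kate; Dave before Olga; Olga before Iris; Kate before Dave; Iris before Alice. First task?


Constraints: Pat before Kate; Dave before Olga; Olga before Iris; Kate before Dave; Iris before Alice
The first task can have nothing scheduled before it, so it must never appear on the right of a 'before'.
Tasks appearing after some 'before': Kate, Olga, Iris, Dave, Alice.
The only task not in that list is Pat → it is first.

Pat


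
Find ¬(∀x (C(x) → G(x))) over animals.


Original: ∀x (C(x) → G(x))
Rule: ¬∀→∃, ¬∃→∀, negate predicate.
Negation: ∃x (C(x) ∧ ¬G(x))

∃x (C(x) ∧ ¬G(x))


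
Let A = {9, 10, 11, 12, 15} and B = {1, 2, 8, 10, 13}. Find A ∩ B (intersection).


A = {9, 10, 11, 12, 15}
B = {1, 2, 8, 10, 13}
Operation: intersection
Elements in both: 10

{10}


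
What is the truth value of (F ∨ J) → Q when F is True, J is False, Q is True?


F = True, J = False, Q = True
Step 1: F ∨ J = True OR False = True
Step 2: (True) → Q: false only when antecedent=True and Q=False.
Result: True

True


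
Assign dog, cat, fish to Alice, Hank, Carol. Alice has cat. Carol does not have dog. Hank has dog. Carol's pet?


From clues:
  Alice → cat
  Hank → dog
By elimination, Carol gets the remaining.

fish


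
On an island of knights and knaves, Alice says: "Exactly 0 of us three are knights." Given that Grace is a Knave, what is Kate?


Alice claims exactly 0 knights among Alice, Grace, Kate.
Given: Grace is a Knave.

Case 1: Alice is a Knight (tells truth)
  Then exactly 0 of the three are knights.
  Counting Alice, Grace: 1 knight(s) so far. Need -1 more → impossible.
Case 2: Alice is a Knave (lies)
  Then the count is NOT 0.
  If Kate = Knave, count = 0 = 0 → claim would be true, contradicts lie.
  If Kate = Knight, count = 1 ≠ 0 → lie confirmed ✓

Kate is a Knight.

Knight
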